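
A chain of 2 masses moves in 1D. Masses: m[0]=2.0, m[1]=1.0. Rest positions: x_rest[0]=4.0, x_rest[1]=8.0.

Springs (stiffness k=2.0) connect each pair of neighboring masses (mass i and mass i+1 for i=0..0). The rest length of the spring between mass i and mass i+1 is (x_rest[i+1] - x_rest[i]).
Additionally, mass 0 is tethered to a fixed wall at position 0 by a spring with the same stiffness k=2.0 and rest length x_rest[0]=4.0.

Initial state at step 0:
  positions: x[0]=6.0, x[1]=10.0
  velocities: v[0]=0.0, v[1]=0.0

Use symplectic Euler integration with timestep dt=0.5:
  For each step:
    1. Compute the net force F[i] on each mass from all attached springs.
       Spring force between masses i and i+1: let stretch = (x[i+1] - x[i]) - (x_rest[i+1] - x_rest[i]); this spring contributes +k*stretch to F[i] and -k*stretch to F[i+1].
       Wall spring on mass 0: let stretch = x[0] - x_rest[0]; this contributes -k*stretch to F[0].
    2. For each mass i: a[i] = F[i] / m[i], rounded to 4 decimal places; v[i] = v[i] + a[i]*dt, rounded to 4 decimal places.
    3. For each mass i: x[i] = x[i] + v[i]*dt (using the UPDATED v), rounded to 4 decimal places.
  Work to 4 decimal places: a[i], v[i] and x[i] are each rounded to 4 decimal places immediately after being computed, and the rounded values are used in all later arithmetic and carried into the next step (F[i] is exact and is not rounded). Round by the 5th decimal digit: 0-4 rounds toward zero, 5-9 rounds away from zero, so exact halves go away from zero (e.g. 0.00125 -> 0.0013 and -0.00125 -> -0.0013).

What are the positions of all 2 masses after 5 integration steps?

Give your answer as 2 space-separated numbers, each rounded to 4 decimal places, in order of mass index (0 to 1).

Answer: 3.2735 6.4688

Derivation:
Step 0: x=[6.0000 10.0000] v=[0.0000 0.0000]
Step 1: x=[5.5000 10.0000] v=[-1.0000 0.0000]
Step 2: x=[4.7500 9.7500] v=[-1.5000 -0.5000]
Step 3: x=[4.0625 9.0000] v=[-1.3750 -1.5000]
Step 4: x=[3.5938 7.7813] v=[-0.9375 -2.4375]
Step 5: x=[3.2735 6.4688] v=[-0.6407 -2.6250]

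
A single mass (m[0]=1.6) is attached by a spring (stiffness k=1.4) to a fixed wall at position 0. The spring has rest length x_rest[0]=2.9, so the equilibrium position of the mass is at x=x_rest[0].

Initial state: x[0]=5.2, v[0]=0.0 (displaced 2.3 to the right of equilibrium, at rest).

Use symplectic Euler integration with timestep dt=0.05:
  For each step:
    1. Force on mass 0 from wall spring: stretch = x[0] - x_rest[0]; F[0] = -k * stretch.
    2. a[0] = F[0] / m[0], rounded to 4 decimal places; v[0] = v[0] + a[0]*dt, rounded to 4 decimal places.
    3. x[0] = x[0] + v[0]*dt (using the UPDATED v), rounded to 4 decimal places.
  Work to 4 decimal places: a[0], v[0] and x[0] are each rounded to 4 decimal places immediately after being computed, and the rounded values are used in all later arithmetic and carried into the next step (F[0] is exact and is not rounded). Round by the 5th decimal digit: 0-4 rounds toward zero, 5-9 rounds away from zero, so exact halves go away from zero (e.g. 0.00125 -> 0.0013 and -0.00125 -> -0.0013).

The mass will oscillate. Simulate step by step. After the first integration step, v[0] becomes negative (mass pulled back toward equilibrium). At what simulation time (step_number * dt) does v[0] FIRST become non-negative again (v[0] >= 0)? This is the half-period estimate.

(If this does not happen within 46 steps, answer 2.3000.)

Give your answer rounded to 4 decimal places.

Step 0: x=[5.2000] v=[0.0000]
Step 1: x=[5.1950] v=[-0.1006]
Step 2: x=[5.1850] v=[-0.2010]
Step 3: x=[5.1700] v=[-0.3010]
Step 4: x=[5.1500] v=[-0.4003]
Step 5: x=[5.1251] v=[-0.4987]
Step 6: x=[5.0953] v=[-0.5961]
Step 7: x=[5.0607] v=[-0.6921]
Step 8: x=[5.0214] v=[-0.7866]
Step 9: x=[4.9774] v=[-0.8794]
Step 10: x=[4.9289] v=[-0.9703]
Step 11: x=[4.8759] v=[-1.0591]
Step 12: x=[4.8186] v=[-1.1455]
Step 13: x=[4.7571] v=[-1.2294]
Step 14: x=[4.6916] v=[-1.3107]
Step 15: x=[4.6221] v=[-1.3891]
Step 16: x=[4.5489] v=[-1.4644]
Step 17: x=[4.4721] v=[-1.5365]
Step 18: x=[4.3918] v=[-1.6053]
Step 19: x=[4.3083] v=[-1.6706]
Step 20: x=[4.2217] v=[-1.7322]
Step 21: x=[4.1322] v=[-1.7900]
Step 22: x=[4.0400] v=[-1.8439]
Step 23: x=[3.9453] v=[-1.8938]
Step 24: x=[3.8483] v=[-1.9395]
Step 25: x=[3.7493] v=[-1.9810]
Step 26: x=[3.6484] v=[-2.0182]
Step 27: x=[3.5459] v=[-2.0509]
Step 28: x=[3.4419] v=[-2.0792]
Step 29: x=[3.3368] v=[-2.1029]
Step 30: x=[3.2307] v=[-2.1220]
Step 31: x=[3.1239] v=[-2.1365]
Step 32: x=[3.0166] v=[-2.1463]
Step 33: x=[2.9090] v=[-2.1514]
Step 34: x=[2.8014] v=[-2.1518]
Step 35: x=[2.6940] v=[-2.1475]
Step 36: x=[2.5871] v=[-2.1385]
Step 37: x=[2.4809] v=[-2.1248]
Step 38: x=[2.3756] v=[-2.1065]
Step 39: x=[2.2714] v=[-2.0836]
Step 40: x=[2.1686] v=[-2.0561]
Step 41: x=[2.0674] v=[-2.0241]
Step 42: x=[1.9680] v=[-1.9877]
Step 43: x=[1.8707] v=[-1.9469]
Step 44: x=[1.7756] v=[-1.9019]
Step 45: x=[1.6830] v=[-1.8527]
Step 46: x=[1.5930] v=[-1.7995]
v[0] did not become non-negative within 46 steps; using fallback time=2.3000

Answer: 2.3000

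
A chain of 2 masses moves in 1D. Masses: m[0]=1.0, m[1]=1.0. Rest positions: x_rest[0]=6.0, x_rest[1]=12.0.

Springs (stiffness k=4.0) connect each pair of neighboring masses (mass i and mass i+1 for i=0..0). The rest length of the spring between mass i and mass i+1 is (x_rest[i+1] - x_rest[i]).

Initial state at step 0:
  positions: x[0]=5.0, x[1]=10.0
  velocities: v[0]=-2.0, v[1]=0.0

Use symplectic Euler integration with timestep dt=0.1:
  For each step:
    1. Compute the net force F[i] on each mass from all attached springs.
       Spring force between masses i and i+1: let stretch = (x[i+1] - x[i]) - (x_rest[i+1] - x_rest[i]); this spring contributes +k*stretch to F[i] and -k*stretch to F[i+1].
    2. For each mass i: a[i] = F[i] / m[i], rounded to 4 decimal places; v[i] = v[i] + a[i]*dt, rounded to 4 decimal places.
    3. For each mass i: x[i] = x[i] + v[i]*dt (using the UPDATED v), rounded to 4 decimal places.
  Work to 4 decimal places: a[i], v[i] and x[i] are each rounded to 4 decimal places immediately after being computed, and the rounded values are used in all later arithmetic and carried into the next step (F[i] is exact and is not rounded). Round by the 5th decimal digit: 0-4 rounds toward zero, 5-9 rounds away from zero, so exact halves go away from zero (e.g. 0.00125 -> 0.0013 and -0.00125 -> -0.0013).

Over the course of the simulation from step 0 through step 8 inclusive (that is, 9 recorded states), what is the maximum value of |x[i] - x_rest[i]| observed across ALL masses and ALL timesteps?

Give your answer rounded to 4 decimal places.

Answer: 2.9498

Derivation:
Step 0: x=[5.0000 10.0000] v=[-2.0000 0.0000]
Step 1: x=[4.7600 10.0400] v=[-2.4000 0.4000]
Step 2: x=[4.4912 10.1088] v=[-2.6880 0.6880]
Step 3: x=[4.2071 10.1929] v=[-2.8410 0.8410]
Step 4: x=[3.9224 10.2776] v=[-2.8467 0.8467]
Step 5: x=[3.6519 10.3481] v=[-2.7046 0.7046]
Step 6: x=[3.4093 10.3907] v=[-2.4261 0.4261]
Step 7: x=[3.2060 10.3941] v=[-2.0335 0.0335]
Step 8: x=[3.0502 10.3499] v=[-1.5583 -0.4417]
Max displacement = 2.9498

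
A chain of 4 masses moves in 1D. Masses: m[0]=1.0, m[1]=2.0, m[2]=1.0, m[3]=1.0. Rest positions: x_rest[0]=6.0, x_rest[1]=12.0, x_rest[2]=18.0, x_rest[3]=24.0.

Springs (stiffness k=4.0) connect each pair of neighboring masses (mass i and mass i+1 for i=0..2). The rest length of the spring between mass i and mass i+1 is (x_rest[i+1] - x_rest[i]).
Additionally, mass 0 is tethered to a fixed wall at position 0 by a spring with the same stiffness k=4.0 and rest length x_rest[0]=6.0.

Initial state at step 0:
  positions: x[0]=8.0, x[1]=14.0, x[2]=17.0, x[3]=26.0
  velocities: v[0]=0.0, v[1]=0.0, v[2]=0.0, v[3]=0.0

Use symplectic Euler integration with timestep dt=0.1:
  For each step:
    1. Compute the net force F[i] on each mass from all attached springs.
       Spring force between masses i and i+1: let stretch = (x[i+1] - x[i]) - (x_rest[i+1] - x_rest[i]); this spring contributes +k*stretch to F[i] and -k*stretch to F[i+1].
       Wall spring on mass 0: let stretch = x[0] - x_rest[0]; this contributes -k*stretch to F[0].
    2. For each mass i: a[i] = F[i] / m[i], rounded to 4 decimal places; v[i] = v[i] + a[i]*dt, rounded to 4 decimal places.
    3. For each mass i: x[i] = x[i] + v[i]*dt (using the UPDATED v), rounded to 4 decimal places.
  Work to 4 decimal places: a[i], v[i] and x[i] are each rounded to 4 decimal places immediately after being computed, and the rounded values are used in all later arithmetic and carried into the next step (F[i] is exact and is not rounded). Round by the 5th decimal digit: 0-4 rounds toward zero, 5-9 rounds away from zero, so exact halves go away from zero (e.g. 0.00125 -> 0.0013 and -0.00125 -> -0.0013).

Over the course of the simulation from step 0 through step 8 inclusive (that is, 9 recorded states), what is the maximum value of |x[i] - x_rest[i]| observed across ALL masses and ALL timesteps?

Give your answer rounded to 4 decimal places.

Answer: 3.2906

Derivation:
Step 0: x=[8.0000 14.0000 17.0000 26.0000] v=[0.0000 0.0000 0.0000 0.0000]
Step 1: x=[7.9200 13.9400 17.2400 25.8800] v=[-0.8000 -0.6000 2.4000 -1.2000]
Step 2: x=[7.7640 13.8256 17.6936 25.6544] v=[-1.5600 -1.1440 4.5360 -2.2560]
Step 3: x=[7.5399 13.6673 18.3109 25.3504] v=[-2.2410 -1.5827 6.1731 -3.0403]
Step 4: x=[7.2593 13.4794 19.0241 25.0048] v=[-2.8060 -1.8795 7.1315 -3.4561]
Step 5: x=[6.9371 13.2779 19.7547 24.6600] v=[-3.2217 -2.0146 7.3059 -3.4484]
Step 6: x=[6.5911 13.0792 20.4224 24.3590] v=[-3.4602 -1.9874 6.6773 -3.0105]
Step 7: x=[6.2410 12.8976 20.9539 24.1405] v=[-3.5014 -1.8164 5.3147 -2.1851]
Step 8: x=[5.9075 12.7440 21.2906 24.0345] v=[-3.3352 -1.5365 3.3668 -1.0597]
Max displacement = 3.2906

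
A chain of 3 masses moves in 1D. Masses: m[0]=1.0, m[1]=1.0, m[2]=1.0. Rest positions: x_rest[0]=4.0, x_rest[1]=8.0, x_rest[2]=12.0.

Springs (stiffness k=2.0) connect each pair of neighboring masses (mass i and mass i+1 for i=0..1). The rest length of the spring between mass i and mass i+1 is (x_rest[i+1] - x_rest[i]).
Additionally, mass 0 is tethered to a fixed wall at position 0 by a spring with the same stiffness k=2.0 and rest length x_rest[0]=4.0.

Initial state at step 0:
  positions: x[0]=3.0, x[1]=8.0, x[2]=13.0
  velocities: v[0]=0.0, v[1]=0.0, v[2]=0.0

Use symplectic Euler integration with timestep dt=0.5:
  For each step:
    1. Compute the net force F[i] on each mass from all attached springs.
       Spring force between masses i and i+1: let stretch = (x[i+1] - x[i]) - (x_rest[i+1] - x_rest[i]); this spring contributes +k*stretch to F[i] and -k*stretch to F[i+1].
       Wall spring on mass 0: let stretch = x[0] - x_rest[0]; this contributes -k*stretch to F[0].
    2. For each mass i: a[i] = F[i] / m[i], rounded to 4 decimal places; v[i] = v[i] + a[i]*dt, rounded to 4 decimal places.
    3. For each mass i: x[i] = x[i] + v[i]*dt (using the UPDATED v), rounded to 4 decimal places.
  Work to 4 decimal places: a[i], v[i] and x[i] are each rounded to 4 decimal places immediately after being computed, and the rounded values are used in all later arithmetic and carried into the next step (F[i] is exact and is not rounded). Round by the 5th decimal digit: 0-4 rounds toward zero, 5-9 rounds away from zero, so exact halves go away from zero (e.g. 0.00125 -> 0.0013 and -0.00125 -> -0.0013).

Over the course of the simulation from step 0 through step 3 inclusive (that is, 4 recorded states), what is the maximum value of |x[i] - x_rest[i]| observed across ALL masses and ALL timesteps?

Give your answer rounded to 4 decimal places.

Step 0: x=[3.0000 8.0000 13.0000] v=[0.0000 0.0000 0.0000]
Step 1: x=[4.0000 8.0000 12.5000] v=[2.0000 0.0000 -1.0000]
Step 2: x=[5.0000 8.2500 11.7500] v=[2.0000 0.5000 -1.5000]
Step 3: x=[5.1250 8.6250 11.2500] v=[0.2500 0.7500 -1.0000]
Max displacement = 1.1250

Answer: 1.1250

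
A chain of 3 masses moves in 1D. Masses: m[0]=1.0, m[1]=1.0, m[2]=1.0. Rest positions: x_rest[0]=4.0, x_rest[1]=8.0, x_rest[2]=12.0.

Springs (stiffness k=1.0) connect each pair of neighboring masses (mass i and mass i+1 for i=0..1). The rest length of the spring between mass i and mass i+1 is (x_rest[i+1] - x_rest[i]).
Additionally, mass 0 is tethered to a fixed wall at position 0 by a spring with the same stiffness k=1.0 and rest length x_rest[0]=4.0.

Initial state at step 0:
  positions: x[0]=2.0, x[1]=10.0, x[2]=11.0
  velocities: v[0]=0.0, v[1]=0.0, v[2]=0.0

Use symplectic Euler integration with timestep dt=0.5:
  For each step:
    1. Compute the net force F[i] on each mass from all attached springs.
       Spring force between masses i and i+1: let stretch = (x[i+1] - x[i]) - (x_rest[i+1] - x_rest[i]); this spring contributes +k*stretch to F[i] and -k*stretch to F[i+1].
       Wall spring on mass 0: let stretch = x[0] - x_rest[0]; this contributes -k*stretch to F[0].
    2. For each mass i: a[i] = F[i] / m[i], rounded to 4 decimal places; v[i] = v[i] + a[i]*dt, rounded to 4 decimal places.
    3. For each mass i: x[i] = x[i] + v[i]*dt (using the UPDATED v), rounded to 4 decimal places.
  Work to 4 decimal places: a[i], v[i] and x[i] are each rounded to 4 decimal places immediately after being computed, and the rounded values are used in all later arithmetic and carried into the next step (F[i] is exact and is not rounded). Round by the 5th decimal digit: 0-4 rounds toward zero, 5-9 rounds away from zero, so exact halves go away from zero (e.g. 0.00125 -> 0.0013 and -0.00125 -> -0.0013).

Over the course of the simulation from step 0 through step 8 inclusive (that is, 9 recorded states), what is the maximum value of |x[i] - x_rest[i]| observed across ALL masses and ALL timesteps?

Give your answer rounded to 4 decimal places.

Step 0: x=[2.0000 10.0000 11.0000] v=[0.0000 0.0000 0.0000]
Step 1: x=[3.5000 8.2500 11.7500] v=[3.0000 -3.5000 1.5000]
Step 2: x=[5.3125 6.1875 12.6250] v=[3.6250 -4.1250 1.7500]
Step 3: x=[6.0157 5.5156 12.8907] v=[1.4063 -1.3438 0.5313]
Step 4: x=[5.0899 6.8125 12.3126] v=[-1.8516 2.5938 -1.1563]
Step 5: x=[3.3223 9.0538 11.3594] v=[-3.5353 4.4826 -1.9064]
Step 6: x=[2.1570 10.4387 10.8298] v=[-2.3307 2.7697 -1.0592]
Step 7: x=[2.5229 9.8509 11.2025] v=[0.7317 -1.1756 0.7453]
Step 8: x=[4.0901 7.7690 12.2373] v=[3.1343 -4.1638 2.0695]
Max displacement = 2.4844

Answer: 2.4844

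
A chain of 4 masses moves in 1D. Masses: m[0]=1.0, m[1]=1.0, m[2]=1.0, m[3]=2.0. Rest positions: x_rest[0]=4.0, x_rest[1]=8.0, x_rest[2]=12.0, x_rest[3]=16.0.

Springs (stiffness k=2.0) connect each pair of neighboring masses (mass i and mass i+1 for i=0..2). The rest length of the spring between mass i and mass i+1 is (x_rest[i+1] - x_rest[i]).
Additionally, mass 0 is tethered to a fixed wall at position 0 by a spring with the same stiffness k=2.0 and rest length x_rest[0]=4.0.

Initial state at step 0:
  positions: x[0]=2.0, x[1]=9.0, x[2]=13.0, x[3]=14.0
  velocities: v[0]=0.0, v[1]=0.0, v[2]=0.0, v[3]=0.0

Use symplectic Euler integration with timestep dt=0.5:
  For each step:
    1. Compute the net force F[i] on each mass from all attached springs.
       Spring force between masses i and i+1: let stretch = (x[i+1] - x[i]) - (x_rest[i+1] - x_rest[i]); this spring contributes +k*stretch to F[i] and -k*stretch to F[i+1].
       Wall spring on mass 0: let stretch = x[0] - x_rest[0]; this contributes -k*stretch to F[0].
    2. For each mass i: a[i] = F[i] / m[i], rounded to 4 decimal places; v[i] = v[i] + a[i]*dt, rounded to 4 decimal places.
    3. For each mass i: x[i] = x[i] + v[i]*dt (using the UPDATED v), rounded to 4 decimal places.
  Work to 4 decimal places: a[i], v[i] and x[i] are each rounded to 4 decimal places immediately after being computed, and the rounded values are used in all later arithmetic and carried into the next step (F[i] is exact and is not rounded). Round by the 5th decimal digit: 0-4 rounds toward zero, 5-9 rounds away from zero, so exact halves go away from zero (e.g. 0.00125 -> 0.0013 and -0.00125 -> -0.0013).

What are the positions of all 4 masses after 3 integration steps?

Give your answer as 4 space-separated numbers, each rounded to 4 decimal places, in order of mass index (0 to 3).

Step 0: x=[2.0000 9.0000 13.0000 14.0000] v=[0.0000 0.0000 0.0000 0.0000]
Step 1: x=[4.5000 7.5000 11.5000 14.7500] v=[5.0000 -3.0000 -3.0000 1.5000]
Step 2: x=[6.2500 6.5000 9.6250 15.6875] v=[3.5000 -2.0000 -3.7500 1.8750]
Step 3: x=[5.0000 6.9375 9.2188 16.1094] v=[-2.5000 0.8750 -0.8125 0.8438]

Answer: 5.0000 6.9375 9.2188 16.1094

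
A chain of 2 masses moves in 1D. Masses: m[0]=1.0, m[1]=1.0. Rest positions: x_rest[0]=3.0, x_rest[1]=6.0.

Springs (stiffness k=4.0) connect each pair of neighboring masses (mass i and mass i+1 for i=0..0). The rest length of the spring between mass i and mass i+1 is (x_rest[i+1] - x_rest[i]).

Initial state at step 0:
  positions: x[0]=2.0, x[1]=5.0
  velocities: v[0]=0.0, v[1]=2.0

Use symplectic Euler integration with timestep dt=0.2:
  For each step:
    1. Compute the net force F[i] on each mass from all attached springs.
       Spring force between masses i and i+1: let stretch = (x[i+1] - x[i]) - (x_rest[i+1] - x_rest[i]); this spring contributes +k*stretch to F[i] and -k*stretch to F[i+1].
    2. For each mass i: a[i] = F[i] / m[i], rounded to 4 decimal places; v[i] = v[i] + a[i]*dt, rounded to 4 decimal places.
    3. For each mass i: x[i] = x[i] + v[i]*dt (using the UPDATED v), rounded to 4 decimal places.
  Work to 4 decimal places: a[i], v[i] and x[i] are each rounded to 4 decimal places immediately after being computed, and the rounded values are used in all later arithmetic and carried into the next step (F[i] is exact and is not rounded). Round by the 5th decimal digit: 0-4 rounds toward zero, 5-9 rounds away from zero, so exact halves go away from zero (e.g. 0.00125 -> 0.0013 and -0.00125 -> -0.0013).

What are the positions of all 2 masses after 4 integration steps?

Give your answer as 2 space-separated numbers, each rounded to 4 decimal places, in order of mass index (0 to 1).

Step 0: x=[2.0000 5.0000] v=[0.0000 2.0000]
Step 1: x=[2.0000 5.4000] v=[0.0000 2.0000]
Step 2: x=[2.0640 5.7360] v=[0.3200 1.6800]
Step 3: x=[2.2355 5.9645] v=[0.8576 1.1424]
Step 4: x=[2.5237 6.0763] v=[1.4408 0.5592]

Answer: 2.5237 6.0763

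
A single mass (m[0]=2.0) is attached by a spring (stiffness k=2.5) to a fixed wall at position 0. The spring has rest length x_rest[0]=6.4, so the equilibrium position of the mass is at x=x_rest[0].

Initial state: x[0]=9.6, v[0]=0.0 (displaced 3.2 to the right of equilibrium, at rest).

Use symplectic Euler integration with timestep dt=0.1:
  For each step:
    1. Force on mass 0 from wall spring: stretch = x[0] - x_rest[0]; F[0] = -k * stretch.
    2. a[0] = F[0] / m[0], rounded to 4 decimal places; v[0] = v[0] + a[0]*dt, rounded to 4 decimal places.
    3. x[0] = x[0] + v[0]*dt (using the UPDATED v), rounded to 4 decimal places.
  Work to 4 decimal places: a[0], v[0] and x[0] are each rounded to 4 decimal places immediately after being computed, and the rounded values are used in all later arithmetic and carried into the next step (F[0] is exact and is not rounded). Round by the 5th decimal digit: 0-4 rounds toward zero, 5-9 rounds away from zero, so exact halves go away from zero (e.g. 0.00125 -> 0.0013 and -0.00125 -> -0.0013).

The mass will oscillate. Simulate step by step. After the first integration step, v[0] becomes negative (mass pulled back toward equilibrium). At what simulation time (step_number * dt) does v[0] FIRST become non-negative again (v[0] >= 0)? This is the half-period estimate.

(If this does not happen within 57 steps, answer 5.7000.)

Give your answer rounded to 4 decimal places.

Answer: 2.9000

Derivation:
Step 0: x=[9.6000] v=[0.0000]
Step 1: x=[9.5600] v=[-0.4000]
Step 2: x=[9.4805] v=[-0.7950]
Step 3: x=[9.3625] v=[-1.1801]
Step 4: x=[9.2075] v=[-1.5504]
Step 5: x=[9.0174] v=[-1.9013]
Step 6: x=[8.7946] v=[-2.2285]
Step 7: x=[8.5418] v=[-2.5278]
Step 8: x=[8.2623] v=[-2.7955]
Step 9: x=[7.9595] v=[-3.0283]
Step 10: x=[7.6372] v=[-3.2232]
Step 11: x=[7.2994] v=[-3.3779]
Step 12: x=[6.9504] v=[-3.4903]
Step 13: x=[6.5945] v=[-3.5591]
Step 14: x=[6.2362] v=[-3.5834]
Step 15: x=[5.8799] v=[-3.5629]
Step 16: x=[5.5301] v=[-3.4979]
Step 17: x=[5.1912] v=[-3.3892]
Step 18: x=[4.8674] v=[-3.2381]
Step 19: x=[4.5628] v=[-3.0465]
Step 20: x=[4.2811] v=[-2.8169]
Step 21: x=[4.0259] v=[-2.5520]
Step 22: x=[3.8004] v=[-2.2552]
Step 23: x=[3.6074] v=[-1.9303]
Step 24: x=[3.4493] v=[-1.5812]
Step 25: x=[3.3281] v=[-1.2124]
Step 26: x=[3.2453] v=[-0.8284]
Step 27: x=[3.2019] v=[-0.4341]
Step 28: x=[3.1985] v=[-0.0343]
Step 29: x=[3.2351] v=[0.3659]
First v>=0 after going negative at step 29, time=2.9000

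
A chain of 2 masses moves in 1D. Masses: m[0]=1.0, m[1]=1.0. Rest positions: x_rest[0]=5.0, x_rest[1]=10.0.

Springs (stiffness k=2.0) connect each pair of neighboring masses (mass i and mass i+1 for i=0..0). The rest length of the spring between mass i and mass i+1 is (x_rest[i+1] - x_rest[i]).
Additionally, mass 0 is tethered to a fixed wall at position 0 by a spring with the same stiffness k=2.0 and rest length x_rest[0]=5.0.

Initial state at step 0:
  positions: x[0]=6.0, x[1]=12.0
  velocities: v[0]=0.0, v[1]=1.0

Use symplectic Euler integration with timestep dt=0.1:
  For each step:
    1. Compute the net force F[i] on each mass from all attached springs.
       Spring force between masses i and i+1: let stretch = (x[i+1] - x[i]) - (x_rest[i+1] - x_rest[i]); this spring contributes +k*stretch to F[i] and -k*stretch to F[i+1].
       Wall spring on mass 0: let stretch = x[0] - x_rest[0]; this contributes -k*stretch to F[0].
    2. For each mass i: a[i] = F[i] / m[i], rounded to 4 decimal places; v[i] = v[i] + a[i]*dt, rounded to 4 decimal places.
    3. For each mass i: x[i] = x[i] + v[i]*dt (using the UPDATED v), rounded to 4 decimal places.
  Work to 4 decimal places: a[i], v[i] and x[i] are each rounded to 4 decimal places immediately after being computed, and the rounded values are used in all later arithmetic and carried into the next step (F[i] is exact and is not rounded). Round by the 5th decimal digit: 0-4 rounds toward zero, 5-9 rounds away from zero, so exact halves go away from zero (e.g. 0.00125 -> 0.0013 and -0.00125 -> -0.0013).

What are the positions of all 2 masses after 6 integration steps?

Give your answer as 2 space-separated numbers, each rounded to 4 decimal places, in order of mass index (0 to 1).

Step 0: x=[6.0000 12.0000] v=[0.0000 1.0000]
Step 1: x=[6.0000 12.0800] v=[0.0000 0.8000]
Step 2: x=[6.0016 12.1384] v=[0.0160 0.5840]
Step 3: x=[6.0059 12.1741] v=[0.0430 0.3566]
Step 4: x=[6.0135 12.1864] v=[0.0755 0.1230]
Step 5: x=[6.0242 12.1752] v=[0.1074 -0.1116]
Step 6: x=[6.0375 12.1410] v=[0.1328 -0.3418]

Answer: 6.0375 12.1410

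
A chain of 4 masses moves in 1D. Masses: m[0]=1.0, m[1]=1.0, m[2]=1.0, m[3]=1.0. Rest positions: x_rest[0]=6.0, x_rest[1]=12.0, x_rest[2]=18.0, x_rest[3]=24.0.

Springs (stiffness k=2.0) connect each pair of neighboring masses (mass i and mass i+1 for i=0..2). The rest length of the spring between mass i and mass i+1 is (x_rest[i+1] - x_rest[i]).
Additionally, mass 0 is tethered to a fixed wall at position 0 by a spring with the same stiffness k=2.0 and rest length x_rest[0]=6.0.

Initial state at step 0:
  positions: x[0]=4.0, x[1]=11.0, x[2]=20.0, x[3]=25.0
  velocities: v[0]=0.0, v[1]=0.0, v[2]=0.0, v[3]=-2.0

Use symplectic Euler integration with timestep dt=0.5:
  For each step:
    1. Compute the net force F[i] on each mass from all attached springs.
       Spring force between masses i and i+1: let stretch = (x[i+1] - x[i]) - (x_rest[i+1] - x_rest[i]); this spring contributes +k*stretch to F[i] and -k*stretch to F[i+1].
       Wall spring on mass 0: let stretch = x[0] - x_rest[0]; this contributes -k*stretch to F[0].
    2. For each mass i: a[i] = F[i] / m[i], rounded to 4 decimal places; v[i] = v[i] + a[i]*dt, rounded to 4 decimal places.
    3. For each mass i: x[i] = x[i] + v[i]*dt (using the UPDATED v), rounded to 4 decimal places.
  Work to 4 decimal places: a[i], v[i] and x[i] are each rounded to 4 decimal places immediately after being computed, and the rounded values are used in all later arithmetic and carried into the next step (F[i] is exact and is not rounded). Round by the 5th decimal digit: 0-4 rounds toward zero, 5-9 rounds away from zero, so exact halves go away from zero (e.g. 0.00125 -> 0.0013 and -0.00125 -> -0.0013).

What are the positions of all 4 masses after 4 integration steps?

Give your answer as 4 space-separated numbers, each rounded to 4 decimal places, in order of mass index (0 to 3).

Answer: 7.1875 12.3125 17.6875 20.8750

Derivation:
Step 0: x=[4.0000 11.0000 20.0000 25.0000] v=[0.0000 0.0000 0.0000 -2.0000]
Step 1: x=[5.5000 12.0000 18.0000 24.5000] v=[3.0000 2.0000 -4.0000 -1.0000]
Step 2: x=[7.5000 12.7500 16.2500 23.7500] v=[4.0000 1.5000 -3.5000 -1.5000]
Step 3: x=[8.3750 12.6250 16.5000 22.2500] v=[1.7500 -0.2500 0.5000 -3.0000]
Step 4: x=[7.1875 12.3125 17.6875 20.8750] v=[-2.3750 -0.6250 2.3750 -2.7500]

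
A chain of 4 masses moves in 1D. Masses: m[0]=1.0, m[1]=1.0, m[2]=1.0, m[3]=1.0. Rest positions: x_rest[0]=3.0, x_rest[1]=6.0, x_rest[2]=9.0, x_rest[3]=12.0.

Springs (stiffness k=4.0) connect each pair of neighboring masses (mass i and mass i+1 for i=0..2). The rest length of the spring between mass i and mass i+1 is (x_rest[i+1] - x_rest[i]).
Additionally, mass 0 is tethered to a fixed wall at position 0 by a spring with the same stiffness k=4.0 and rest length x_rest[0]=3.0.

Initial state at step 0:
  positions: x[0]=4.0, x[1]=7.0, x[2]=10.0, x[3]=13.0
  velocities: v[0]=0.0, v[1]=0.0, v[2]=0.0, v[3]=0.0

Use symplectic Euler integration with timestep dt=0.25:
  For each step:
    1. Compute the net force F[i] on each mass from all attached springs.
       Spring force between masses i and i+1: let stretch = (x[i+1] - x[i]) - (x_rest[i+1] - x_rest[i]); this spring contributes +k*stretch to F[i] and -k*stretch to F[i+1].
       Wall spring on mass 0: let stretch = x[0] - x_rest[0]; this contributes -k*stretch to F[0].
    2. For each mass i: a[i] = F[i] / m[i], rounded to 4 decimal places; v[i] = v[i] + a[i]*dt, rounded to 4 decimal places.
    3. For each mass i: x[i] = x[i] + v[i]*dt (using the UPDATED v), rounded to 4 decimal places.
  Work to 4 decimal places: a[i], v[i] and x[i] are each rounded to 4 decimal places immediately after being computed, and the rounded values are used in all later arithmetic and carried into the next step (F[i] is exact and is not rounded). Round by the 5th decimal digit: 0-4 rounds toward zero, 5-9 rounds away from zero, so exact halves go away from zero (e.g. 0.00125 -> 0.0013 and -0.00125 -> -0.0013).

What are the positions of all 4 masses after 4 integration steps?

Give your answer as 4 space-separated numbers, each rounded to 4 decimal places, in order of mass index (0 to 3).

Step 0: x=[4.0000 7.0000 10.0000 13.0000] v=[0.0000 0.0000 0.0000 0.0000]
Step 1: x=[3.7500 7.0000 10.0000 13.0000] v=[-1.0000 0.0000 0.0000 0.0000]
Step 2: x=[3.3750 6.9375 10.0000 13.0000] v=[-1.5000 -0.2500 0.0000 0.0000]
Step 3: x=[3.0469 6.7500 9.9844 13.0000] v=[-1.3125 -0.7500 -0.0625 0.0000]
Step 4: x=[2.8828 6.4453 9.9141 12.9961] v=[-0.6563 -1.2187 -0.2813 -0.0156]

Answer: 2.8828 6.4453 9.9141 12.9961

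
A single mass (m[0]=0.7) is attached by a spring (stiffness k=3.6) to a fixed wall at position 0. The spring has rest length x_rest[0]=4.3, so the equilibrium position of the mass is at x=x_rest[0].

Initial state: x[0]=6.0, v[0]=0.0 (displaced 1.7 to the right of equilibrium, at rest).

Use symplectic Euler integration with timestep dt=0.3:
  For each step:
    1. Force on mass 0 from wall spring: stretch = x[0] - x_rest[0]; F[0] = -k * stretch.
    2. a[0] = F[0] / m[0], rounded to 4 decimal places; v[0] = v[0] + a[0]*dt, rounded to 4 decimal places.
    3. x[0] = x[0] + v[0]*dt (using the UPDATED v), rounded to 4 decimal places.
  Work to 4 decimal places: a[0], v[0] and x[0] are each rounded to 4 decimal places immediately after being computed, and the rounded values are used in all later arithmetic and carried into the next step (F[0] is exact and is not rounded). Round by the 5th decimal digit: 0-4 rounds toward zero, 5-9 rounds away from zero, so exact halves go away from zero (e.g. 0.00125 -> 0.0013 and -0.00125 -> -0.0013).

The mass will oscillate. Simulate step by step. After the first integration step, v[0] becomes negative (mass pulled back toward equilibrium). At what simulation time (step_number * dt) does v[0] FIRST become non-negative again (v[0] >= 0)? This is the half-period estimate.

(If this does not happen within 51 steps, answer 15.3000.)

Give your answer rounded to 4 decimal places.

Step 0: x=[6.0000] v=[0.0000]
Step 1: x=[5.2131] v=[-2.6229]
Step 2: x=[4.0036] v=[-4.0317]
Step 3: x=[2.9313] v=[-3.5744]
Step 4: x=[2.4925] v=[-1.4627]
Step 5: x=[2.8903] v=[1.3260]
First v>=0 after going negative at step 5, time=1.5000

Answer: 1.5000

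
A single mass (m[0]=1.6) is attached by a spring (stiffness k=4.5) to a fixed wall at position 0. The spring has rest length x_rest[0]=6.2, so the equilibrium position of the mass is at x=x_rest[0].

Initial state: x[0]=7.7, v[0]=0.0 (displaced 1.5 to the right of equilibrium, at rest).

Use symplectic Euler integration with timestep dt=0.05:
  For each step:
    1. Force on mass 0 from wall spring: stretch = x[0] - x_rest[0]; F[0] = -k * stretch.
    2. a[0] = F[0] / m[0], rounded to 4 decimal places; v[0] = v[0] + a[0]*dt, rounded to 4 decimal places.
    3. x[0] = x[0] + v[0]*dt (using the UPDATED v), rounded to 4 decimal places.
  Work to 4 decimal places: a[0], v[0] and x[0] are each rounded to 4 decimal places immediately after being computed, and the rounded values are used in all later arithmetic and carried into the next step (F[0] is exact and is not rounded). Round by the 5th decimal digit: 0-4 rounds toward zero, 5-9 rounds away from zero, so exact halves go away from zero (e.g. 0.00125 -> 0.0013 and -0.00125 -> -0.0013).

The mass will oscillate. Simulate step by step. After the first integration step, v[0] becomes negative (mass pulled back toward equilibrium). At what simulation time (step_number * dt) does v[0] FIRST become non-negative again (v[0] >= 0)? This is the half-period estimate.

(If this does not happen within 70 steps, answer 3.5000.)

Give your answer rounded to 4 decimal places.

Answer: 1.9000

Derivation:
Step 0: x=[7.7000] v=[0.0000]
Step 1: x=[7.6895] v=[-0.2109]
Step 2: x=[7.6685] v=[-0.4204]
Step 3: x=[7.6372] v=[-0.6269]
Step 4: x=[7.5958] v=[-0.8290]
Step 5: x=[7.5445] v=[-1.0253]
Step 6: x=[7.4838] v=[-1.2144]
Step 7: x=[7.4141] v=[-1.3949]
Step 8: x=[7.3358] v=[-1.5656]
Step 9: x=[7.2495] v=[-1.7253]
Step 10: x=[7.1559] v=[-1.8729]
Step 11: x=[7.0555] v=[-2.0073]
Step 12: x=[6.9491] v=[-2.1276]
Step 13: x=[6.8375] v=[-2.2329]
Step 14: x=[6.7214] v=[-2.3226]
Step 15: x=[6.6016] v=[-2.3959]
Step 16: x=[6.4790] v=[-2.4524]
Step 17: x=[6.3544] v=[-2.4916]
Step 18: x=[6.2287] v=[-2.5133]
Step 19: x=[6.1028] v=[-2.5173]
Step 20: x=[5.9776] v=[-2.5036]
Step 21: x=[5.8540] v=[-2.4723]
Step 22: x=[5.7328] v=[-2.4236]
Step 23: x=[5.6149] v=[-2.3579]
Step 24: x=[5.5011] v=[-2.2756]
Step 25: x=[5.3922] v=[-2.1773]
Step 26: x=[5.2890] v=[-2.0637]
Step 27: x=[5.1922] v=[-1.9356]
Step 28: x=[5.1025] v=[-1.7939]
Step 29: x=[5.0205] v=[-1.6396]
Step 30: x=[4.9468] v=[-1.4737]
Step 31: x=[4.8819] v=[-1.2975]
Step 32: x=[4.8263] v=[-1.1121]
Step 33: x=[4.7804] v=[-0.9189]
Step 34: x=[4.7444] v=[-0.7193]
Step 35: x=[4.7187] v=[-0.5146]
Step 36: x=[4.7034] v=[-0.3063]
Step 37: x=[4.6986] v=[-0.0958]
Step 38: x=[4.7044] v=[0.1153]
First v>=0 after going negative at step 38, time=1.9000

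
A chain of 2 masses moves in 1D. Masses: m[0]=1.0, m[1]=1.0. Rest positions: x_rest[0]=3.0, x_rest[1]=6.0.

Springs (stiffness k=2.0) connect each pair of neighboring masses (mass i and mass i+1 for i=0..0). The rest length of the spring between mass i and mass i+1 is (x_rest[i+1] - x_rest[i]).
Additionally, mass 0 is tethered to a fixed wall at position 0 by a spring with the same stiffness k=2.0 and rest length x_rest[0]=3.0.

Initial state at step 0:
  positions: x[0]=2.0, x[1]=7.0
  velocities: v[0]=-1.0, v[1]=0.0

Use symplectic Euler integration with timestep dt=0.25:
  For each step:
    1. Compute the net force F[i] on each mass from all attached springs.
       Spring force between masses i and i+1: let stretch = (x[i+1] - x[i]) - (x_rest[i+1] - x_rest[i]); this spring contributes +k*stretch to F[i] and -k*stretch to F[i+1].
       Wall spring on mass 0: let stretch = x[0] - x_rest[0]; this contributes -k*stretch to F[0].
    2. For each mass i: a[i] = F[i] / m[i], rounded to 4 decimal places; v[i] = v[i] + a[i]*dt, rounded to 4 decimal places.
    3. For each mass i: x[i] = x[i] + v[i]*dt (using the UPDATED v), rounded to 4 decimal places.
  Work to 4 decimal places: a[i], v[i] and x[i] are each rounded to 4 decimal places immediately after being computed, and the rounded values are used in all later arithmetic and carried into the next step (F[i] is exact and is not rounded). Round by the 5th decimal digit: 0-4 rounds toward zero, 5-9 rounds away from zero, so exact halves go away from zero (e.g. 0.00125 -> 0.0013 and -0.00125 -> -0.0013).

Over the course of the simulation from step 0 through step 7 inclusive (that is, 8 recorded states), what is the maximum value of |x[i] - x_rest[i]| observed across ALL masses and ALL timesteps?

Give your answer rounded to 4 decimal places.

Answer: 1.1352

Derivation:
Step 0: x=[2.0000 7.0000] v=[-1.0000 0.0000]
Step 1: x=[2.1250 6.7500] v=[0.5000 -1.0000]
Step 2: x=[2.5625 6.2969] v=[1.7500 -1.8125]
Step 3: x=[3.1465 5.7520] v=[2.3360 -2.1797]
Step 4: x=[3.6629 5.2564] v=[2.0655 -1.9825]
Step 5: x=[3.9206 4.9366] v=[1.0308 -1.2793]
Step 6: x=[3.8152 4.8648] v=[-0.4215 -0.2873]
Step 7: x=[3.3641 5.0368] v=[-1.8043 0.6879]
Max displacement = 1.1352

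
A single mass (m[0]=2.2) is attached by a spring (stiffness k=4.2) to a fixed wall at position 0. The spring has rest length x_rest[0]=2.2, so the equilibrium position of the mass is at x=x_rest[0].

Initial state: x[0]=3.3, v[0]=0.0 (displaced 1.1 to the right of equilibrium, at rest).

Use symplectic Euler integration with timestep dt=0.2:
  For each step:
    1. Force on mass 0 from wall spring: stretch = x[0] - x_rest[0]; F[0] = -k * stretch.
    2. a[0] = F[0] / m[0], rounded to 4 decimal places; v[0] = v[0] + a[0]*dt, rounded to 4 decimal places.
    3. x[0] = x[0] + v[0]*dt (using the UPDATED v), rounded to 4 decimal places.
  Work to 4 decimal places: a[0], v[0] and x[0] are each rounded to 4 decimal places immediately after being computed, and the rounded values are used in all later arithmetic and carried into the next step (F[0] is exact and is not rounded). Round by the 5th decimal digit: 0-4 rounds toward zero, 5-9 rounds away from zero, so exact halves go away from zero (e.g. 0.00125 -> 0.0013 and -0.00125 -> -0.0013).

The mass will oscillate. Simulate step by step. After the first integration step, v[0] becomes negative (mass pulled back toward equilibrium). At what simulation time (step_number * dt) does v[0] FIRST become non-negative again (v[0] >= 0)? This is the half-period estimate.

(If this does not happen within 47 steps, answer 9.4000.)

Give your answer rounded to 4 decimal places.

Answer: 2.4000

Derivation:
Step 0: x=[3.3000] v=[0.0000]
Step 1: x=[3.2160] v=[-0.4200]
Step 2: x=[3.0544] v=[-0.8079]
Step 3: x=[2.8276] v=[-1.1341]
Step 4: x=[2.5529] v=[-1.3737]
Step 5: x=[2.2512] v=[-1.5084]
Step 6: x=[1.9456] v=[-1.5279]
Step 7: x=[1.6594] v=[-1.4308]
Step 8: x=[1.4145] v=[-1.2244]
Step 9: x=[1.2296] v=[-0.9245]
Step 10: x=[1.1188] v=[-0.5540]
Step 11: x=[1.0906] v=[-0.1412]
Step 12: x=[1.1471] v=[0.2824]
First v>=0 after going negative at step 12, time=2.4000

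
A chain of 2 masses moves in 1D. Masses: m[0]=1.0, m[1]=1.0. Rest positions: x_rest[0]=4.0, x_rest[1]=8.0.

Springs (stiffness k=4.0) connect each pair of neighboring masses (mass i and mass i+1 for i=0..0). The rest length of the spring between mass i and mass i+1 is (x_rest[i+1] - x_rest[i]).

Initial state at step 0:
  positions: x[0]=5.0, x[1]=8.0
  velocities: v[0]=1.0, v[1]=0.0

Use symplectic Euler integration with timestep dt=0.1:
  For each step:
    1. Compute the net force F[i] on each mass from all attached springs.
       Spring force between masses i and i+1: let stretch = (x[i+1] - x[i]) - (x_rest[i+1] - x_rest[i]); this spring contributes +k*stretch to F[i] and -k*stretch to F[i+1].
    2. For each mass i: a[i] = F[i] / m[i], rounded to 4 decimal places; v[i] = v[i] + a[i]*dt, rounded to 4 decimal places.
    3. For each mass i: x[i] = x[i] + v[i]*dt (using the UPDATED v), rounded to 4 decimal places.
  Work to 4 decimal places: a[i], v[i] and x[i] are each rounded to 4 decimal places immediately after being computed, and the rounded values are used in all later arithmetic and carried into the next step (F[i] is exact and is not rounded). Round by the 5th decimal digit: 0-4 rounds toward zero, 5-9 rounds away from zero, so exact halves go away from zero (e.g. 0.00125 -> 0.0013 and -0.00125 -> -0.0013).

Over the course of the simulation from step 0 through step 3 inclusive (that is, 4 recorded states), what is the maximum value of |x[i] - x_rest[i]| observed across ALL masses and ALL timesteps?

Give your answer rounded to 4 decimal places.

Answer: 1.0792

Derivation:
Step 0: x=[5.0000 8.0000] v=[1.0000 0.0000]
Step 1: x=[5.0600 8.0400] v=[0.6000 0.4000]
Step 2: x=[5.0792 8.1208] v=[0.1920 0.8080]
Step 3: x=[5.0601 8.2399] v=[-0.1914 1.1914]
Max displacement = 1.0792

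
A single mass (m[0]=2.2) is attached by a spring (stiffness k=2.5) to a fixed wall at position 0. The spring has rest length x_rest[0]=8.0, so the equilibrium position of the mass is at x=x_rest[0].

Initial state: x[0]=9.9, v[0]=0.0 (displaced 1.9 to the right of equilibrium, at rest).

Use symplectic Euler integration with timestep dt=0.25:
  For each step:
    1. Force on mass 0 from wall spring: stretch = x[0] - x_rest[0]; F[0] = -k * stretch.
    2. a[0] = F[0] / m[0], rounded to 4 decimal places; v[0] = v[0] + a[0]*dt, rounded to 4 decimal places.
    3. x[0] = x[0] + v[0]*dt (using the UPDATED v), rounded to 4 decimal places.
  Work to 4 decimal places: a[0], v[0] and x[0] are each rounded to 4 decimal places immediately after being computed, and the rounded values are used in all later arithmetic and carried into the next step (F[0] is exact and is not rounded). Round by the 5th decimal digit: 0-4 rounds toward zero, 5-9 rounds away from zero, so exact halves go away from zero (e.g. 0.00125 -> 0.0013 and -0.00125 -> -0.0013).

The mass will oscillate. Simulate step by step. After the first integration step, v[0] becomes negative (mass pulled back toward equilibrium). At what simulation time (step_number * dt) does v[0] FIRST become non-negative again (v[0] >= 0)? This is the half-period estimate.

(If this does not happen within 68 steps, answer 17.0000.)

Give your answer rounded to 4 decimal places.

Answer: 3.0000

Derivation:
Step 0: x=[9.9000] v=[0.0000]
Step 1: x=[9.7651] v=[-0.5398]
Step 2: x=[9.5048] v=[-1.0413]
Step 3: x=[9.1376] v=[-1.4688]
Step 4: x=[8.6896] v=[-1.7920]
Step 5: x=[8.1926] v=[-1.9879]
Step 6: x=[7.6820] v=[-2.0426]
Step 7: x=[7.1939] v=[-1.9523]
Step 8: x=[6.7631] v=[-1.7233]
Step 9: x=[6.4201] v=[-1.3719]
Step 10: x=[6.1893] v=[-0.9231]
Step 11: x=[6.0871] v=[-0.4087]
Step 12: x=[6.1208] v=[0.1348]
First v>=0 after going negative at step 12, time=3.0000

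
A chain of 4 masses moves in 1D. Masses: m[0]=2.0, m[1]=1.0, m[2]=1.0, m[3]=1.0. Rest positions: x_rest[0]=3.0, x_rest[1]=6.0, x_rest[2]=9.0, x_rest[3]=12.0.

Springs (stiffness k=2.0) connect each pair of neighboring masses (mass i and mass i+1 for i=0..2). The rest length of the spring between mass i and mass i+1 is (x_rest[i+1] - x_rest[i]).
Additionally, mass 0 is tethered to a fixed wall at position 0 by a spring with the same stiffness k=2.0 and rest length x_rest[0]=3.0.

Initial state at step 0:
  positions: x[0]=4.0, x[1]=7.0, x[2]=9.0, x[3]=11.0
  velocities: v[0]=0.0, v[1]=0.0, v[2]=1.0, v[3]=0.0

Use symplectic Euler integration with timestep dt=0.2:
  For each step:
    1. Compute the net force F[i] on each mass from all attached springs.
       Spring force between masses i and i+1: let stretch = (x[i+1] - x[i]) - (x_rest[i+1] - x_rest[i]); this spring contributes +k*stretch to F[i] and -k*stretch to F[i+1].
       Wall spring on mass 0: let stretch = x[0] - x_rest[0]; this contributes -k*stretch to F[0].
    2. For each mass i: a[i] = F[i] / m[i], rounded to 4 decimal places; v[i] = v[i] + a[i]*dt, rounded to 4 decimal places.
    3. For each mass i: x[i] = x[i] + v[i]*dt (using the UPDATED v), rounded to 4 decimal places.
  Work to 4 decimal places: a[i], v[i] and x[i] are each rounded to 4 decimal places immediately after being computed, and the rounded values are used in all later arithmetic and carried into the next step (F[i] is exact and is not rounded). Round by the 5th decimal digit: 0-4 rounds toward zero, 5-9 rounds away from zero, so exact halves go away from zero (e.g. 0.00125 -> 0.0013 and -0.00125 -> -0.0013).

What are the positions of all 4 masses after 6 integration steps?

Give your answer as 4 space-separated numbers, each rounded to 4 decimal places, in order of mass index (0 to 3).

Step 0: x=[4.0000 7.0000 9.0000 11.0000] v=[0.0000 0.0000 1.0000 0.0000]
Step 1: x=[3.9600 6.9200 9.2000 11.0800] v=[-0.2000 -0.4000 1.0000 0.4000]
Step 2: x=[3.8800 6.7856 9.3680 11.2496] v=[-0.4000 -0.6720 0.8400 0.8480]
Step 3: x=[3.7610 6.6253 9.4799 11.5087] v=[-0.5949 -0.8013 0.5597 1.2954]
Step 4: x=[3.6062 6.4643 9.5258 11.8455] v=[-0.7742 -0.8052 0.2294 1.6839]
Step 5: x=[3.4214 6.3195 9.5123 12.2367] v=[-0.9238 -0.7238 -0.0673 1.9560]
Step 6: x=[3.2157 6.1983 9.4614 12.6499] v=[-1.0285 -0.6059 -0.2547 2.0662]

Answer: 3.2157 6.1983 9.4614 12.6499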